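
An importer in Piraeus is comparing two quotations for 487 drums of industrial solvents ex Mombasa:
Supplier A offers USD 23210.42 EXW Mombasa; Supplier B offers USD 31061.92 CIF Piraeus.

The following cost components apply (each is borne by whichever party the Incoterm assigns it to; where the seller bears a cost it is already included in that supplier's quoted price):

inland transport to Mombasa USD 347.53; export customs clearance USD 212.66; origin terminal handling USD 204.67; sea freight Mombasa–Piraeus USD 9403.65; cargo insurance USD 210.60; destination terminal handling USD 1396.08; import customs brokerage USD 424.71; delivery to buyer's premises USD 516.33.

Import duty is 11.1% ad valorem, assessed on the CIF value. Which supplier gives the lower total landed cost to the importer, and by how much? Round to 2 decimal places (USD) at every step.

Supplier B is cheaper by USD 2808.18

Supplier A (EXW):
CIF value = EXW price + inland to port + export clearance + origin terminal + freight + insurance = 23210.42 + 347.53 + 212.66 + 204.67 + 9403.65 + 210.60 = 33589.53
Import duty = 33589.53 × 11.1% = 3728.44
Buyer bears (A): 347.53 + 212.66 + 204.67 + 9403.65 + 210.60 + 1396.08 + 424.71 + 516.33 = 12716.23
Landed cost (A) = invoice 23210.42 + 12716.23 + duty 3728.44 = 39655.09
Supplier B (CIF):
The CIF price already equals the CIF value: 31061.92
Import duty = 31061.92 × 11.1% = 3447.87
Buyer bears (B): 1396.08 + 424.71 + 516.33 = 2337.12
Landed cost (B) = invoice 31061.92 + 2337.12 + duty 3447.87 = 36846.91
Difference = |39655.09 − 36846.91| = 2808.18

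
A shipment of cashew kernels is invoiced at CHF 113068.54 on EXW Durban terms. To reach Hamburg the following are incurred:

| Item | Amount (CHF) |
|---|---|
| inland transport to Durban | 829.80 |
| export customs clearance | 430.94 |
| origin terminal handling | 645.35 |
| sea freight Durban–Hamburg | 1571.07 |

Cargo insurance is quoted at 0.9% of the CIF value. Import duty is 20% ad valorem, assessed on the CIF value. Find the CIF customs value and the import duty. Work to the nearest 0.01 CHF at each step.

CIF value: CHF 117604.14; import duty: CHF 23520.83

Let C be the CIF value. C = EXW price + pre-shipment costs + freight + 0.9% × C
C − 0.9% × C = 113068.54 + 829.80 + 430.94 + 645.35 + 1571.07
0.991 × C = 116545.70
C = 116545.70 / 0.991 = 117604.14
Insurance premium = 0.9% × 117604.14 = 1058.44
Import duty = 117604.14 × 20% = 23520.83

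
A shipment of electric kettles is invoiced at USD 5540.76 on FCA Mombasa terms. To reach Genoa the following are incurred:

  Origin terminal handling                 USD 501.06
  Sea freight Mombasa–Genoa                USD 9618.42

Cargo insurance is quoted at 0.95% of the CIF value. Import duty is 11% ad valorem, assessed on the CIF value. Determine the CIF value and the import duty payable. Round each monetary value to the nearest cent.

Let C be the CIF value. C = FCA price + pre-shipment costs + freight + 0.95% × C
C − 0.95% × C = 5540.76 + 501.06 + 9618.42
0.9905 × C = 15660.24
C = 15660.24 / 0.9905 = 15810.44
Insurance premium = 0.95% × 15810.44 = 150.20
Import duty = 15810.44 × 11% = 1739.15

CIF value: USD 15810.44; import duty: USD 1739.15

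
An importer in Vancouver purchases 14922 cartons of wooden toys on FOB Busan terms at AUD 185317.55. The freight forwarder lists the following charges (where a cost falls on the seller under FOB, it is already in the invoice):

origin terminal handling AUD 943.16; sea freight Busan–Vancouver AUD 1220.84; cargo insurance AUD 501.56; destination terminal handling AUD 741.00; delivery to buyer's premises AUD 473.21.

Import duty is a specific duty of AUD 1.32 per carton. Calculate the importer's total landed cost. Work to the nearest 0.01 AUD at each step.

FOB: the seller bears costs until goods are on board at the origin port; the buyer bears freight, insurance and all costs thereafter.
Already in the invoice (seller's account under FOB): origin terminal — exclude.
CIF value = FOB price + freight + insurance = 185317.55 + 1220.84 + 501.56 = 187039.95
Import duty = 14922 × 1.32 = 19697.04
Buyer bears: freight 1220.84 + insurance 501.56 + destination terminal 741.00 + delivery 473.21 + duty 19697.04 = 22633.65
Landed cost = invoice 185317.55 + 22633.65 = 207951.20

Total landed cost: AUD 207951.20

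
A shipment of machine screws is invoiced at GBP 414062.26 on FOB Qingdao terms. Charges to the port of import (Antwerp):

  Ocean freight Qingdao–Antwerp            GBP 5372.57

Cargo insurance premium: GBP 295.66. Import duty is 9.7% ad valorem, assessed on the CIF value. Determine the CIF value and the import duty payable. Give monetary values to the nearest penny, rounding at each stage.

CIF = FOB price + freight + insurance
CIF = 414062.26 + 5372.57 + 295.66 = 419730.49
Import duty = 419730.49 × 9.7% = 40713.86

CIF value: GBP 419730.49; import duty: GBP 40713.86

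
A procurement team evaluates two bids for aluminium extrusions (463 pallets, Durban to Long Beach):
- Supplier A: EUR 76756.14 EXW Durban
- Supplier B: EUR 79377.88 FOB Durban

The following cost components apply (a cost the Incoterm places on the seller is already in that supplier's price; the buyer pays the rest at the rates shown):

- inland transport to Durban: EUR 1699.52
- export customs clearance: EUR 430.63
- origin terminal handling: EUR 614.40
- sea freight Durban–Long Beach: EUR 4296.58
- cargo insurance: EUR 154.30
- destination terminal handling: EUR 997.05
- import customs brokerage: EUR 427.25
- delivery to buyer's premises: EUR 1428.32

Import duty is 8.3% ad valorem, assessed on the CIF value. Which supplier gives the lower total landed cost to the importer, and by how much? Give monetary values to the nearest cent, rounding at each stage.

Supplier B is cheaper by EUR 133.00

Supplier A (EXW):
CIF value = EXW price + inland to port + export clearance + origin terminal + freight + insurance = 76756.14 + 1699.52 + 430.63 + 614.40 + 4296.58 + 154.30 = 83951.57
Import duty = 83951.57 × 8.3% = 6967.98
Buyer bears (A): 1699.52 + 430.63 + 614.40 + 4296.58 + 154.30 + 997.05 + 427.25 + 1428.32 = 10048.05
Landed cost (A) = invoice 76756.14 + 10048.05 + duty 6967.98 = 93772.17
Supplier B (FOB):
CIF value = FOB price + freight + insurance = 79377.88 + 4296.58 + 154.30 = 83828.76
Import duty = 83828.76 × 8.3% = 6957.79
Buyer bears (B): 4296.58 + 154.30 + 997.05 + 427.25 + 1428.32 = 7303.50
Landed cost (B) = invoice 79377.88 + 7303.50 + duty 6957.79 = 93639.17
Difference = |93772.17 − 93639.17| = 133.00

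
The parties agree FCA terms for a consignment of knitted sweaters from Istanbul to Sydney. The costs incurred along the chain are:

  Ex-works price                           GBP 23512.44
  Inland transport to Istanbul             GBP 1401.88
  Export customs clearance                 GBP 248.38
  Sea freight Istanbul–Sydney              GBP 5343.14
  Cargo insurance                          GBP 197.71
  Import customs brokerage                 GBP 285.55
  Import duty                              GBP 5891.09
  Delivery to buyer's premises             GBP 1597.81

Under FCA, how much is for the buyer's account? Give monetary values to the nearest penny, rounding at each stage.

Buyer's account: GBP 13315.30

FCA: the seller delivers export-cleared goods to the carrier; the buyer bears costs from that point.
Seller's account: goods 23512.44 + inland to port 1401.88 + export clearance 248.38 = 25162.70
Buyer's account: freight 5343.14 + insurance 197.71 + brokerage 285.55 + duty 5891.09 + delivery 1597.81 = 13315.30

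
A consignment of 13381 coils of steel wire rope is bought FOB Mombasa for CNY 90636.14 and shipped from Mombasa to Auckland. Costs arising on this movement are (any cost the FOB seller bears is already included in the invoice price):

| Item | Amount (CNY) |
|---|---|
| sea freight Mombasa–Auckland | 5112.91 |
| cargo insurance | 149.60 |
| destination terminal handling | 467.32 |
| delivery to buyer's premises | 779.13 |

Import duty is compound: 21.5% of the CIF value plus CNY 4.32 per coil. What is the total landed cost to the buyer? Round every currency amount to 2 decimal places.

FOB: the seller bears costs until goods are on board at the origin port; the buyer bears freight, insurance and all costs thereafter.
CIF value = FOB price + freight + insurance = 90636.14 + 5112.91 + 149.60 = 95898.65
Ad valorem component: 95898.65 × 21.5% = 20618.21
Specific component: 13381 × 4.32 = 57805.92
Import duty = 20618.21 + 57805.92 = 78424.13
Buyer bears: freight 5112.91 + insurance 149.60 + destination terminal 467.32 + delivery 779.13 + duty 78424.13 = 84933.09
Landed cost = invoice 90636.14 + 84933.09 = 175569.23

Total landed cost: CNY 175569.23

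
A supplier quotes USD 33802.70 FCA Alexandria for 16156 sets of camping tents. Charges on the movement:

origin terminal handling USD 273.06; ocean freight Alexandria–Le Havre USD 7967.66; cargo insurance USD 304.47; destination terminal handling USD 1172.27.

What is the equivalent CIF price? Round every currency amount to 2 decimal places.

Not relevant to the conversion: destination terminal — on the buyer under both terms; not part of either seller's price.
From FCA to CIF, the seller additionally bears: origin terminal, freight, insurance.
CIF price = 33802.70 + 273.06 + 7967.66 + 304.47 = 42347.89

CIF price: USD 42347.89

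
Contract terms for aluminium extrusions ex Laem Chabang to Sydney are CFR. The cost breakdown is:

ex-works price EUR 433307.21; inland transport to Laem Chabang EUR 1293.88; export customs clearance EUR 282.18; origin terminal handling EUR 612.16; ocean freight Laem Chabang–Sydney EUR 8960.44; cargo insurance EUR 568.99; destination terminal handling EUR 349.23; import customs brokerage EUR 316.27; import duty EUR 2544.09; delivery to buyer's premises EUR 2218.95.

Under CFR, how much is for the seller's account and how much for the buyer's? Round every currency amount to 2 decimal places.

CFR: the seller pays costs through ocean freight to the destination port, but not insurance.
Seller's account: goods 433307.21 + inland to port 1293.88 + export clearance 282.18 + origin terminal 612.16 + freight 8960.44 = 444455.87
Buyer's account: insurance 568.99 + destination terminal 349.23 + brokerage 316.27 + duty 2544.09 + delivery 2218.95 = 5997.53

Seller: EUR 444455.87; buyer: EUR 5997.53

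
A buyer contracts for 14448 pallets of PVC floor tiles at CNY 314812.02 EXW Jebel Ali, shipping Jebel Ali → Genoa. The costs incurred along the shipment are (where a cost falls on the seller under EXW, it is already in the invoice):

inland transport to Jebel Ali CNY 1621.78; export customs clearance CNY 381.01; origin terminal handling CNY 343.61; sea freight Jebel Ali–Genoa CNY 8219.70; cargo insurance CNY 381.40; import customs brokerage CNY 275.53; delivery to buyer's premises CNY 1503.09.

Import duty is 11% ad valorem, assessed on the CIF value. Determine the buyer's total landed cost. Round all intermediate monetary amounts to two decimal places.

Total landed cost: CNY 363371.69

EXW: the seller makes goods available at their premises; the buyer bears all onward costs.
CIF value = EXW price + inland to port + export clearance + origin terminal + freight + insurance = 314812.02 + 1621.78 + 381.01 + 343.61 + 8219.70 + 381.40 = 325759.52
Import duty = 325759.52 × 11% = 35833.55
Buyer bears: inland to port 1621.78 + export clearance 381.01 + origin terminal 343.61 + freight 8219.70 + insurance 381.40 + brokerage 275.53 + delivery 1503.09 + duty 35833.55 = 48559.67
Landed cost = invoice 314812.02 + 48559.67 = 363371.69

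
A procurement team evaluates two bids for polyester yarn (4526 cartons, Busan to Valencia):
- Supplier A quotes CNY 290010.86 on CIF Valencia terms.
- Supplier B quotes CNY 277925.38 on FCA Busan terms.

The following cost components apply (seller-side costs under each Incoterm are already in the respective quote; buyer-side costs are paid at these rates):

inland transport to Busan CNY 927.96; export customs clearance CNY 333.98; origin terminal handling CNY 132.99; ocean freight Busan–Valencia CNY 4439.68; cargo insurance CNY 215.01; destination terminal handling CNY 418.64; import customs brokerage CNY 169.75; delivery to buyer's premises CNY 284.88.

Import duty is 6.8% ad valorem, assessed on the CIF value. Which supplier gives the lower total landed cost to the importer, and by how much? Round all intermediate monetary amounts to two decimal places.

Supplier B is cheaper by CNY 7794.05

Supplier A (CIF):
The CIF price already equals the CIF value: 290010.86
Import duty = 290010.86 × 6.8% = 19720.74
Buyer bears (A): 418.64 + 169.75 + 284.88 = 873.27
Landed cost (A) = invoice 290010.86 + 873.27 + duty 19720.74 = 310604.87
Supplier B (FCA):
CIF value = FCA price + origin terminal + freight + insurance = 277925.38 + 132.99 + 4439.68 + 215.01 = 282713.06
Import duty = 282713.06 × 6.8% = 19224.49
Buyer bears (B): 132.99 + 4439.68 + 215.01 + 418.64 + 169.75 + 284.88 = 5660.95
Landed cost (B) = invoice 277925.38 + 5660.95 + duty 19224.49 = 302810.82
Difference = |310604.87 − 302810.82| = 7794.05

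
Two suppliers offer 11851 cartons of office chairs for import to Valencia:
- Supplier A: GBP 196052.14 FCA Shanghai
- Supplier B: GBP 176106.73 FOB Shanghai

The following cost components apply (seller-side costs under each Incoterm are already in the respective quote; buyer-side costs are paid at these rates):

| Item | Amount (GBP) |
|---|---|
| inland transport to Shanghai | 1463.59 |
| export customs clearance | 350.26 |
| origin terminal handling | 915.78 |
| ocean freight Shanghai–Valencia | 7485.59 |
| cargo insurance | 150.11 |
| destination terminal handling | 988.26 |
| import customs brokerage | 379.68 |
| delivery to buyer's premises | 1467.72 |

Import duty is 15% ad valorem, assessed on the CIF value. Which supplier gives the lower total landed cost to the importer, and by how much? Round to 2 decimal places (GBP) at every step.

Supplier A (FCA):
CIF value = FCA price + origin terminal + freight + insurance = 196052.14 + 915.78 + 7485.59 + 150.11 = 204603.62
Import duty = 204603.62 × 15% = 30690.54
Buyer bears (A): 915.78 + 7485.59 + 150.11 + 988.26 + 379.68 + 1467.72 = 11387.14
Landed cost (A) = invoice 196052.14 + 11387.14 + duty 30690.54 = 238129.82
Supplier B (FOB):
CIF value = FOB price + freight + insurance = 176106.73 + 7485.59 + 150.11 = 183742.43
Import duty = 183742.43 × 15% = 27561.36
Buyer bears (B): 7485.59 + 150.11 + 988.26 + 379.68 + 1467.72 = 10471.36
Landed cost (B) = invoice 176106.73 + 10471.36 + duty 27561.36 = 214139.45
Difference = |238129.82 − 214139.45| = 23990.37

Supplier B is cheaper by GBP 23990.37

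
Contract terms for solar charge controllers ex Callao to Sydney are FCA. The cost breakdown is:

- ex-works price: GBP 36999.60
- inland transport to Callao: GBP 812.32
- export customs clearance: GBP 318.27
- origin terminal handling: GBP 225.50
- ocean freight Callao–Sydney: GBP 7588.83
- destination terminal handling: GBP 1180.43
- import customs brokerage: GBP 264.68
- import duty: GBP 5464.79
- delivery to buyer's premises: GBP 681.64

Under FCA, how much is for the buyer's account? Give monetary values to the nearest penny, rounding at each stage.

Buyer's account: GBP 15405.87

FCA: the seller delivers export-cleared goods to the carrier; the buyer bears costs from that point.
Seller's account: goods 36999.60 + inland to port 812.32 + export clearance 318.27 = 38130.19
Buyer's account: origin terminal 225.50 + freight 7588.83 + destination terminal 1180.43 + brokerage 264.68 + duty 5464.79 + delivery 681.64 = 15405.87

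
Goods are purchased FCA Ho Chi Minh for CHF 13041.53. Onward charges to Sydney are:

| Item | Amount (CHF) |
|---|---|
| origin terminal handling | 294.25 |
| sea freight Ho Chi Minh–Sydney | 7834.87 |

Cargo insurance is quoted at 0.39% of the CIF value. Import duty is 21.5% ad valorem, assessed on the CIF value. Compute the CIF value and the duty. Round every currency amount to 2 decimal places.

Let C be the CIF value. C = FCA price + pre-shipment costs + freight + 0.39% × C
C − 0.39% × C = 13041.53 + 294.25 + 7834.87
0.9961 × C = 21170.65
C = 21170.65 / 0.9961 = 21253.54
Insurance premium = 0.39% × 21253.54 = 82.89
Import duty = 21253.54 × 21.5% = 4569.51

CIF value: CHF 21253.54; import duty: CHF 4569.51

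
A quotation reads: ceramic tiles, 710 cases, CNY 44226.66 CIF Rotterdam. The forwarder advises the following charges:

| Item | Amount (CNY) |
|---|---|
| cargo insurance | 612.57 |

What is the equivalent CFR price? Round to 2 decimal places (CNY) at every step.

From CIF to CFR, the seller no longer bears: insurance.
CFR price = 44226.66 − 612.57 = 43614.09

CFR price: CNY 43614.09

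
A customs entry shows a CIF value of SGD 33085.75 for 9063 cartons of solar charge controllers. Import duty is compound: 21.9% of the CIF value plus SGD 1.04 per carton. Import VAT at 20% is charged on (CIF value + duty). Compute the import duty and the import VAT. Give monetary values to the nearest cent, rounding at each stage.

Import duty: SGD 16671.30; import VAT: SGD 9951.41

Ad valorem component: 33085.75 × 21.9% = 7245.78
Specific component: 9063 × 1.04 = 9425.52
Import duty = 7245.78 + 9425.52 = 16671.30
VAT base = CIF + duty = 33085.75 + 16671.30 = 49757.05
Import VAT = 49757.05 × 20% = 9951.41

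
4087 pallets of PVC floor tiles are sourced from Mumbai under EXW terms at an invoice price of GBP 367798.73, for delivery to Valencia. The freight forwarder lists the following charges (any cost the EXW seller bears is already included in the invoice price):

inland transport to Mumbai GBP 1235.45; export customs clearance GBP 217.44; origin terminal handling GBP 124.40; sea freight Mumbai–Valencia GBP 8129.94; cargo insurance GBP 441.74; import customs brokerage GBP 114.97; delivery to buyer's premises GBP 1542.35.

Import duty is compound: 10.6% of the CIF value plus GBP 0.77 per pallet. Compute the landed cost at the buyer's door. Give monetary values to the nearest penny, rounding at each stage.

Total landed cost: GBP 422814.47

EXW: the seller makes goods available at their premises; the buyer bears all onward costs.
CIF value = EXW price + inland to port + export clearance + origin terminal + freight + insurance = 367798.73 + 1235.45 + 217.44 + 124.40 + 8129.94 + 441.74 = 377947.70
Ad valorem component: 377947.70 × 10.6% = 40062.46
Specific component: 4087 × 0.77 = 3146.99
Import duty = 40062.46 + 3146.99 = 43209.45
Buyer bears: inland to port 1235.45 + export clearance 217.44 + origin terminal 124.40 + freight 8129.94 + insurance 441.74 + brokerage 114.97 + delivery 1542.35 + duty 43209.45 = 55015.74
Landed cost = invoice 367798.73 + 55015.74 = 422814.47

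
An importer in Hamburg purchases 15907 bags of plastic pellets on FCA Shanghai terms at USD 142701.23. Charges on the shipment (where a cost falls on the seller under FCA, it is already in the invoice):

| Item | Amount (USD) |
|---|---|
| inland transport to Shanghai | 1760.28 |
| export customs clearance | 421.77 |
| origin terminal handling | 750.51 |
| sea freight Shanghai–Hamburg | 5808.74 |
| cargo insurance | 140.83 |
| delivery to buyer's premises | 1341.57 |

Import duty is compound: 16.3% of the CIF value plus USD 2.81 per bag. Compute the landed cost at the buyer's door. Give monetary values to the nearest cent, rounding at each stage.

Total landed cost: USD 219793.96

FCA: the seller delivers export-cleared goods to the carrier; the buyer bears costs from that point.
Already in the invoice (seller's account under FCA): inland to port, export clearance — exclude.
CIF value = FCA price + origin terminal + freight + insurance = 142701.23 + 750.51 + 5808.74 + 140.83 = 149401.31
Ad valorem component: 149401.31 × 16.3% = 24352.41
Specific component: 15907 × 2.81 = 44698.67
Import duty = 24352.41 + 44698.67 = 69051.08
Buyer bears: origin terminal 750.51 + freight 5808.74 + insurance 140.83 + delivery 1341.57 + duty 69051.08 = 77092.73
Landed cost = invoice 142701.23 + 77092.73 = 219793.96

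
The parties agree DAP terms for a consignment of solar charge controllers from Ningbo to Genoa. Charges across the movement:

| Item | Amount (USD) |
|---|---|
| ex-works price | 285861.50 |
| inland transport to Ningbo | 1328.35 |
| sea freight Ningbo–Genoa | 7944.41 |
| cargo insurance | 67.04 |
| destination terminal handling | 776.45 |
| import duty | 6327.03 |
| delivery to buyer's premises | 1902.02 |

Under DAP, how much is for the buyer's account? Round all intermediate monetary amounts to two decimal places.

Buyer's account: USD 6327.03

DAP: the seller bears all costs to the named destination except import duty and clearance.
Seller's account: goods 285861.50 + inland to port 1328.35 + freight 7944.41 + insurance 67.04 + destination terminal 776.45 + delivery 1902.02 = 297879.77
Buyer's account: duty 6327.03 = 6327.03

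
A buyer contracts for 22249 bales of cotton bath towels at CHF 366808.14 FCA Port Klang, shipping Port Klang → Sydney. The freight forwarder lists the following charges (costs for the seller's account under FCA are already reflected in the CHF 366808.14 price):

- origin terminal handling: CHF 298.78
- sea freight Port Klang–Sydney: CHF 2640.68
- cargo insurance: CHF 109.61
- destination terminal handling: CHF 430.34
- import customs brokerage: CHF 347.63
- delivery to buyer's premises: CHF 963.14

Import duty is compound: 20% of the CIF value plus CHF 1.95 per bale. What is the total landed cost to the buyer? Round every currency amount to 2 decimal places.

Total landed cost: CHF 488955.31

FCA: the seller delivers export-cleared goods to the carrier; the buyer bears costs from that point.
CIF value = FCA price + origin terminal + freight + insurance = 366808.14 + 298.78 + 2640.68 + 109.61 = 369857.21
Ad valorem component: 369857.21 × 20% = 73971.44
Specific component: 22249 × 1.95 = 43385.55
Import duty = 73971.44 + 43385.55 = 117356.99
Buyer bears: origin terminal 298.78 + freight 2640.68 + insurance 109.61 + destination terminal 430.34 + brokerage 347.63 + delivery 963.14 + duty 117356.99 = 122147.17
Landed cost = invoice 366808.14 + 122147.17 = 488955.31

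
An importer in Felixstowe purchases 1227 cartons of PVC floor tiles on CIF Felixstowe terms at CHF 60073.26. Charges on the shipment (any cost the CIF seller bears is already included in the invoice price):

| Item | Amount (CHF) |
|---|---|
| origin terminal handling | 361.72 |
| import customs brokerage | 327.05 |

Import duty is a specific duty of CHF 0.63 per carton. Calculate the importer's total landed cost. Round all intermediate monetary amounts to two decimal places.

Total landed cost: CHF 61173.32

CIF: the seller pays costs through ocean freight and marine insurance to the destination port.
Already in the invoice (seller's account under CIF): origin terminal — exclude.
The CIF price already equals the CIF value: 60073.26
Import duty = 1227 × 0.63 = 773.01
Buyer bears: brokerage 327.05 + duty 773.01 = 1100.06
Landed cost = invoice 60073.26 + 1100.06 = 61173.32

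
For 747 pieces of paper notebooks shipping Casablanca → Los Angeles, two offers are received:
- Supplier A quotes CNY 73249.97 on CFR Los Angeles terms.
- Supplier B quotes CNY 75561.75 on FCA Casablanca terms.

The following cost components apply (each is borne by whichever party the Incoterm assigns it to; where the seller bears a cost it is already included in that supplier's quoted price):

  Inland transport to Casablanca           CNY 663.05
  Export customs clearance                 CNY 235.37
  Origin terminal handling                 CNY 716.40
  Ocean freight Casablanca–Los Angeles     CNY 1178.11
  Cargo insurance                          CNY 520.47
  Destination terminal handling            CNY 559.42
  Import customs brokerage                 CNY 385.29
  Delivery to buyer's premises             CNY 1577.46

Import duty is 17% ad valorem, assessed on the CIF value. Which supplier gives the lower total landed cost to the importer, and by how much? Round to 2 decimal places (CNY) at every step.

Supplier A is cheaper by CNY 4921.36

Supplier A (CFR):
CIF value = CFR price + insurance = 73249.97 + 520.47 = 73770.44
Import duty = 73770.44 × 17% = 12540.97
Buyer bears (A): 520.47 + 559.42 + 385.29 + 1577.46 = 3042.64
Landed cost (A) = invoice 73249.97 + 3042.64 + duty 12540.97 = 88833.58
Supplier B (FCA):
CIF value = FCA price + origin terminal + freight + insurance = 75561.75 + 716.40 + 1178.11 + 520.47 = 77976.73
Import duty = 77976.73 × 17% = 13256.04
Buyer bears (B): 716.40 + 1178.11 + 520.47 + 559.42 + 385.29 + 1577.46 = 4937.15
Landed cost (B) = invoice 75561.75 + 4937.15 + duty 13256.04 = 93754.94
Difference = |88833.58 − 93754.94| = 4921.36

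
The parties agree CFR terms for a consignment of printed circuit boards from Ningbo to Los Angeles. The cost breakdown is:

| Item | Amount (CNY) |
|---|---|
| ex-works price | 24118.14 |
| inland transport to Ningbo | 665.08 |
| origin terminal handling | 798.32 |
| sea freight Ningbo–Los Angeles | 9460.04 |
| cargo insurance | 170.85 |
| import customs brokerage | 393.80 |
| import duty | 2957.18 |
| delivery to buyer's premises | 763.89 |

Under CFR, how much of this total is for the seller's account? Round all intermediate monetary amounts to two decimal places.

Seller's account: CNY 35041.58

CFR: the seller pays costs through ocean freight to the destination port, but not insurance.
Seller's account: goods 24118.14 + inland to port 665.08 + origin terminal 798.32 + freight 9460.04 = 35041.58
Buyer's account: insurance 170.85 + brokerage 393.80 + duty 2957.18 + delivery 763.89 = 4285.72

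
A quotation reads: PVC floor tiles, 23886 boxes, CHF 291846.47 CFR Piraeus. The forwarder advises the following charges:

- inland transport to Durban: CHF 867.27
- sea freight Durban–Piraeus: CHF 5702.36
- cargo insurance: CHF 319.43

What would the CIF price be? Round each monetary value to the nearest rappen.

CIF price: CHF 292165.90

Not relevant to the conversion: freight, inland to port — on the seller under both CFR and CIF; already in the CFR price and stays in the CIF price.
From CFR to CIF, the seller additionally bears: insurance.
CIF price = 291846.47 + 319.43 = 292165.90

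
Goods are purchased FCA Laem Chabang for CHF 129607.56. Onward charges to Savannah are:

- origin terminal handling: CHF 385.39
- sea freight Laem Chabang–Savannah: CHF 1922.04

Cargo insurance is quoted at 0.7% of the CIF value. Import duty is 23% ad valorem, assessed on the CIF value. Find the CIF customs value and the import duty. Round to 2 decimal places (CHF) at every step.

Let C be the CIF value. C = FCA price + pre-shipment costs + freight + 0.7% × C
C − 0.7% × C = 129607.56 + 385.39 + 1922.04
0.993 × C = 131914.99
C = 131914.99 / 0.993 = 132844.90
Insurance premium = 0.7% × 132844.90 = 929.91
Import duty = 132844.90 × 23% = 30554.33

CIF value: CHF 132844.90; import duty: CHF 30554.33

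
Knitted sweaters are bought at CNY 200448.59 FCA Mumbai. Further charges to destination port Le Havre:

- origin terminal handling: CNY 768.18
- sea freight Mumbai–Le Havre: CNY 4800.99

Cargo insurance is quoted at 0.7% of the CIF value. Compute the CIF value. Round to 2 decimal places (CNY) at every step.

CIF value: CNY 207470.05

Let C be the CIF value. C = FCA price + pre-shipment costs + freight + 0.7% × C
C − 0.7% × C = 200448.59 + 768.18 + 4800.99
0.993 × C = 206017.76
C = 206017.76 / 0.993 = 207470.05
Insurance premium = 0.7% × 207470.05 = 1452.29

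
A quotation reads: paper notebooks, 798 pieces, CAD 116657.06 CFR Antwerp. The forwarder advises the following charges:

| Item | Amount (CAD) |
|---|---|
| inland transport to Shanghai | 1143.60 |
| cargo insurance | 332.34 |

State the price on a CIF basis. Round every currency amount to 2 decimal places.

Not relevant to the conversion: inland to port — on the seller under both CFR and CIF; already in the CFR price and stays in the CIF price.
From CFR to CIF, the seller additionally bears: insurance.
CIF price = 116657.06 + 332.34 = 116989.40

CIF price: CAD 116989.40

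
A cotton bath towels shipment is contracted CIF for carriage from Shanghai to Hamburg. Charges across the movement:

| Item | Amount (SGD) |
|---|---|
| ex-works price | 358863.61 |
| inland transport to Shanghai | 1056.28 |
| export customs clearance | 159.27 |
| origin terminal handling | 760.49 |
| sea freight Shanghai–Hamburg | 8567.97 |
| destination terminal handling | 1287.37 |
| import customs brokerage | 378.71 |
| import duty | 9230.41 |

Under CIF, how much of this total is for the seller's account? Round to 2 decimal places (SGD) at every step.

Seller's account: SGD 369407.62

CIF: the seller pays costs through ocean freight and marine insurance to the destination port.
Seller's account: goods 358863.61 + inland to port 1056.28 + export clearance 159.27 + origin terminal 760.49 + freight 8567.97 = 369407.62
Buyer's account: destination terminal 1287.37 + brokerage 378.71 + duty 9230.41 = 10896.49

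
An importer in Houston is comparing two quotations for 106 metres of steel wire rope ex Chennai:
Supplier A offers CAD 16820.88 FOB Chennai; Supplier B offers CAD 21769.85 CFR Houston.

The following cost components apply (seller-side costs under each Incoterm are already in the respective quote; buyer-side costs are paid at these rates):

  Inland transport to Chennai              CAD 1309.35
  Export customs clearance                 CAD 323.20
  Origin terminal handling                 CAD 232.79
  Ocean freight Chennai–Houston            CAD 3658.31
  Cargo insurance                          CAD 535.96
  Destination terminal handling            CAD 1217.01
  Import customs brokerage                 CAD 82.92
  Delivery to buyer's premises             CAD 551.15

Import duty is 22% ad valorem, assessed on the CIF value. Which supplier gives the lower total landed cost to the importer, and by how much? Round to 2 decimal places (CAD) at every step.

Supplier A (FOB):
CIF value = FOB price + freight + insurance = 16820.88 + 3658.31 + 535.96 = 21015.15
Import duty = 21015.15 × 22% = 4623.33
Buyer bears (A): 3658.31 + 535.96 + 1217.01 + 82.92 + 551.15 = 6045.35
Landed cost (A) = invoice 16820.88 + 6045.35 + duty 4623.33 = 27489.56
Supplier B (CFR):
CIF value = CFR price + insurance = 21769.85 + 535.96 = 22305.81
Import duty = 22305.81 × 22% = 4907.28
Buyer bears (B): 535.96 + 1217.01 + 82.92 + 551.15 = 2387.04
Landed cost (B) = invoice 21769.85 + 2387.04 + duty 4907.28 = 29064.17
Difference = |27489.56 − 29064.17| = 1574.61

Supplier A is cheaper by CAD 1574.61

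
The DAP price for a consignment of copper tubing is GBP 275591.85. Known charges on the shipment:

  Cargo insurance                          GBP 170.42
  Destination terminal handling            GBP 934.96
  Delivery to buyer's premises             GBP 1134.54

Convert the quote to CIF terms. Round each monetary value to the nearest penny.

Not relevant to the conversion: insurance — on the seller under both DAP and CIF; already in the DAP price and stays in the CIF price.
From DAP to CIF, the seller no longer bears: destination terminal, delivery.
CIF price = 275591.85 − 934.96 − 1134.54 = 273522.35

CIF price: GBP 273522.35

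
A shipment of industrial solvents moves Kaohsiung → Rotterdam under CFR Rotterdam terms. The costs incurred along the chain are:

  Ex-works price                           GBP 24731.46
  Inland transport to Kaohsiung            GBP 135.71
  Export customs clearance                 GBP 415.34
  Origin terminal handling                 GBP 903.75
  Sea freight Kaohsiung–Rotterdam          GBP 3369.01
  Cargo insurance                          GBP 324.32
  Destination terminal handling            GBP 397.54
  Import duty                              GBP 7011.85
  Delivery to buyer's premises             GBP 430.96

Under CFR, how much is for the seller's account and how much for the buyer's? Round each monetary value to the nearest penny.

CFR: the seller pays costs through ocean freight to the destination port, but not insurance.
Seller's account: goods 24731.46 + inland to port 135.71 + export clearance 415.34 + origin terminal 903.75 + freight 3369.01 = 29555.27
Buyer's account: insurance 324.32 + destination terminal 397.54 + duty 7011.85 + delivery 430.96 = 8164.67

Seller: GBP 29555.27; buyer: GBP 8164.67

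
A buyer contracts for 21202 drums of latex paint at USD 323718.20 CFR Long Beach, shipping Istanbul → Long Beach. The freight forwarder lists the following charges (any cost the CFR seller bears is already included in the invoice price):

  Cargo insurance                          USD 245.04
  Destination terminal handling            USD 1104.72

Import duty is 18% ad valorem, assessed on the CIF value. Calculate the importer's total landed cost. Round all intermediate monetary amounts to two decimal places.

Total landed cost: USD 383381.34

CFR: the seller pays costs through ocean freight to the destination port, but not insurance.
CIF value = CFR price + insurance = 323718.20 + 245.04 = 323963.24
Import duty = 323963.24 × 18% = 58313.38
Buyer bears: insurance 245.04 + destination terminal 1104.72 + duty 58313.38 = 59663.14
Landed cost = invoice 323718.20 + 59663.14 = 383381.34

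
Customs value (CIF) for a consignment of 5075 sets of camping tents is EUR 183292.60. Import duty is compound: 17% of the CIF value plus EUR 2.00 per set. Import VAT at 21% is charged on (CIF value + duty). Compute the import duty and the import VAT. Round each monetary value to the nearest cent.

Ad valorem component: 183292.60 × 17% = 31159.74
Specific component: 5075 × 2.00 = 10150.00
Import duty = 31159.74 + 10150.00 = 41309.74
VAT base = CIF + duty = 183292.60 + 41309.74 = 224602.34
Import VAT = 224602.34 × 21% = 47166.49

Import duty: EUR 41309.74; import VAT: EUR 47166.49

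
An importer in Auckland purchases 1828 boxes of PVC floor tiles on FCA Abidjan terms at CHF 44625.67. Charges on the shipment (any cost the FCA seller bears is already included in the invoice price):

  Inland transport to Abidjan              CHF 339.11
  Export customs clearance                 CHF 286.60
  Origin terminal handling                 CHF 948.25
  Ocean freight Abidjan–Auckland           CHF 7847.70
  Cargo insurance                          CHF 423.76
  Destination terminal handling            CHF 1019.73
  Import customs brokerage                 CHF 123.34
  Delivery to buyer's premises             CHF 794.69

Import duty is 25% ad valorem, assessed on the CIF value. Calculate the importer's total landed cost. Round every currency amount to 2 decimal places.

FCA: the seller delivers export-cleared goods to the carrier; the buyer bears costs from that point.
Already in the invoice (seller's account under FCA): inland to port, export clearance — exclude.
CIF value = FCA price + origin terminal + freight + insurance = 44625.67 + 948.25 + 7847.70 + 423.76 = 53845.38
Import duty = 53845.38 × 25% = 13461.35
Buyer bears: origin terminal 948.25 + freight 7847.70 + insurance 423.76 + destination terminal 1019.73 + brokerage 123.34 + delivery 794.69 + duty 13461.35 = 24618.82
Landed cost = invoice 44625.67 + 24618.82 = 69244.49

Total landed cost: CHF 69244.49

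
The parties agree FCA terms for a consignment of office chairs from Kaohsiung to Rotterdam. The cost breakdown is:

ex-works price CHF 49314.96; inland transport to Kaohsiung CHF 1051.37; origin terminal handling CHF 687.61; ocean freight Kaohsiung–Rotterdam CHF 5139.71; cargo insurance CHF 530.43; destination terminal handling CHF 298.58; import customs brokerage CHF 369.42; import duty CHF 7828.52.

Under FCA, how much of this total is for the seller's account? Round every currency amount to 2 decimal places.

Seller's account: CHF 50366.33

FCA: the seller delivers export-cleared goods to the carrier; the buyer bears costs from that point.
Seller's account: goods 49314.96 + inland to port 1051.37 = 50366.33
Buyer's account: origin terminal 687.61 + freight 5139.71 + insurance 530.43 + destination terminal 298.58 + brokerage 369.42 + duty 7828.52 = 14854.27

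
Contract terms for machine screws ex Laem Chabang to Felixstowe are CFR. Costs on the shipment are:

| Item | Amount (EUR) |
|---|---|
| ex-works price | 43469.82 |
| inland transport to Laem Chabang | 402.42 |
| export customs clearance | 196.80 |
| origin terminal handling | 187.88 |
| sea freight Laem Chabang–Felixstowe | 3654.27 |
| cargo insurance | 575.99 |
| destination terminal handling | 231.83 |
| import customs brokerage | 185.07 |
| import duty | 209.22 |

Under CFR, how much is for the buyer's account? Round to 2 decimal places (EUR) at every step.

CFR: the seller pays costs through ocean freight to the destination port, but not insurance.
Seller's account: goods 43469.82 + inland to port 402.42 + export clearance 196.80 + origin terminal 187.88 + freight 3654.27 = 47911.19
Buyer's account: insurance 575.99 + destination terminal 231.83 + brokerage 185.07 + duty 209.22 = 1202.11

Buyer's account: EUR 1202.11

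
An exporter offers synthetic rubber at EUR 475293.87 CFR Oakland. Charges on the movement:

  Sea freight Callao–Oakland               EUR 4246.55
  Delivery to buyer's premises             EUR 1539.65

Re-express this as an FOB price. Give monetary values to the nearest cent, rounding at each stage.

FOB price: EUR 471047.32

Not relevant to the conversion: delivery — on the buyer under both terms; not part of either seller's price.
From CFR to FOB, the seller no longer bears: freight.
FOB price = 475293.87 − 4246.55 = 471047.32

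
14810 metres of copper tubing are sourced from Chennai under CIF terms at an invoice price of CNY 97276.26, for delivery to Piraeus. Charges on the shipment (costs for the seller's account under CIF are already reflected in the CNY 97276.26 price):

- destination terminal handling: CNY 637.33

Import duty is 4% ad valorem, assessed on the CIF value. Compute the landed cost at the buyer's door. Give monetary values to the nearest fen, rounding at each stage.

CIF: the seller pays costs through ocean freight and marine insurance to the destination port.
The CIF price already equals the CIF value: 97276.26
Import duty = 97276.26 × 4% = 3891.05
Buyer bears: destination terminal 637.33 + duty 3891.05 = 4528.38
Landed cost = invoice 97276.26 + 4528.38 = 101804.64

Total landed cost: CNY 101804.64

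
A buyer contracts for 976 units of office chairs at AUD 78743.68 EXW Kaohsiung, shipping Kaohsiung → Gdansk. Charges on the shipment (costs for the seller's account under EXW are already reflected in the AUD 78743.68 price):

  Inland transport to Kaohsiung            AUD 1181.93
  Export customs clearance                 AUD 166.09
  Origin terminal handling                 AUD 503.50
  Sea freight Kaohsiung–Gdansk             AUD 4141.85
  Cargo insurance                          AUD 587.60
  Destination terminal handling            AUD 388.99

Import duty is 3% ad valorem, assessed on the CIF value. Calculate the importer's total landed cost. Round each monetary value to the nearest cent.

EXW: the seller makes goods available at their premises; the buyer bears all onward costs.
CIF value = EXW price + inland to port + export clearance + origin terminal + freight + insurance = 78743.68 + 1181.93 + 166.09 + 503.50 + 4141.85 + 587.60 = 85324.65
Import duty = 85324.65 × 3% = 2559.74
Buyer bears: inland to port 1181.93 + export clearance 166.09 + origin terminal 503.50 + freight 4141.85 + insurance 587.60 + destination terminal 388.99 + duty 2559.74 = 9529.70
Landed cost = invoice 78743.68 + 9529.70 = 88273.38

Total landed cost: AUD 88273.38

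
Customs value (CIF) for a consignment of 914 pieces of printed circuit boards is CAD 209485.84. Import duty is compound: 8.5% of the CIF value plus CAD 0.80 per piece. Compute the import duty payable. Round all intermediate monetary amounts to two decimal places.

Import duty: CAD 18537.50

Ad valorem component: 209485.84 × 8.5% = 17806.30
Specific component: 914 × 0.80 = 731.20
Import duty = 17806.30 + 731.20 = 18537.50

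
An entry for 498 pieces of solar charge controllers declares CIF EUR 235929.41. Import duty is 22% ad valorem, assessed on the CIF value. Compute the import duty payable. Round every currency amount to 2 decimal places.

Import duty = 235929.41 × 22% = 51904.47

Import duty: EUR 51904.47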